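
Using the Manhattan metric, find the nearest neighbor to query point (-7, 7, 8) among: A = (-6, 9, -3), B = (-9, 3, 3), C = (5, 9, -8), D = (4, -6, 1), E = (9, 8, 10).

Distances: d(A) = 14, d(B) = 11, d(C) = 30, d(D) = 31, d(E) = 19. Nearest: B = (-9, 3, 3) with distance 11.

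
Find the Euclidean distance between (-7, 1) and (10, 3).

√(Σ(x_i - y_i)²) = √((-7 - 10)² + (1 - 3)²)
= √((-17)² + (-2)²) = √(289 + 4) = √293 ≈ 17.1172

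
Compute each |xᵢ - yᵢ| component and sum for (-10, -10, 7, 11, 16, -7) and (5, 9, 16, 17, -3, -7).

Σ|x_i - y_i| = |-10 - 5| + |-10 - 9| + |7 - 16| + |11 - 17| + |16 - (-3)| + |-7 - (-7)| = 15 + 19 + 9 + 6 + 19 + 0 = 68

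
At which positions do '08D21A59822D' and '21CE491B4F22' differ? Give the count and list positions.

Differing positions: 1, 2, 3, 4, 5, 6, 7, 8, 9, 10, 12. Hamming distance = 11.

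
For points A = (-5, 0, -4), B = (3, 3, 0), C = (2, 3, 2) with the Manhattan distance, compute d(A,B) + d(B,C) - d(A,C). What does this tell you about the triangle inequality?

d(A,B) = 8 + 3 + 4 = 15, d(B,C) = 1 + 0 + 2 = 3, d(A,C) = 7 + 3 + 6 = 16.
d(A,B) + d(B,C) - d(A,C) = 15 + 3 - 16 = 18 - 16 = 2. This is ≥ 0, so the triangle inequality holds for these points.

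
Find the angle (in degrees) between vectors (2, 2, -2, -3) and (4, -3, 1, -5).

With u = (2, 2, -2, -3), v = (4, -3, 1, -5):
u·v = 2·4 + 2·(-3) + (-2)·1 + (-3)·(-5) = 8 + (-6) + (-2) + 15 = 15.
|u| = √(2² + 2² + (-2)² + (-3)²) = √21, |v| = √(4² + (-3)² + 1² + (-5)²) = √51, so |u||v| = √(21·51) = √1071.
cos θ = (u·v)/(|u||v|) = 15/√1071 ≈ 0.458349
θ = arccos(0.458349) ≈ 62.72°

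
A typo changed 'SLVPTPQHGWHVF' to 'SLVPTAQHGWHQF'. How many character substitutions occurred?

Differing positions: 6, 12. Hamming distance = 2.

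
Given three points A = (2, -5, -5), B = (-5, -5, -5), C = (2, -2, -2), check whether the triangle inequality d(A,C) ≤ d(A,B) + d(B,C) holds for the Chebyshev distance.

d(A,B) = max(7, 0, 0) = 7, d(B,C) = max(7, 3, 3) = 7, d(A,C) = max(0, 3, 3) = 3.
d(A,C) = 3 ≤ 7 + 7 = 14. Triangle inequality is satisfied.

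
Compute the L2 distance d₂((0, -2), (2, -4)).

√(Σ(x_i - y_i)²) = √((0 - 2)² + (-2 - (-4))²)
= √((-2)² + 2²) = √(4 + 4) = √8 ≈ 2.8284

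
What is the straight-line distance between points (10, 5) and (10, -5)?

√(Σ(x_i - y_i)²) = √((10 - 10)² + (5 - (-5))²)
= √(0² + 10²) = √(0 + 100) = √100 = 10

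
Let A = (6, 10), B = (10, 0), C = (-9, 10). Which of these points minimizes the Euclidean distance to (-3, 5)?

Distances: d(A) ≈ 10.2956, d(B) ≈ 13.9284, d(C) ≈ 7.8102. Nearest: C = (-9, 10) with distance 7.8102.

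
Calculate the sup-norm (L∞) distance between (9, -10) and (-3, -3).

max(|x_i - y_i|) = max(|9 - (-3)|, |-10 - (-3)|) = max(12, 7) = 12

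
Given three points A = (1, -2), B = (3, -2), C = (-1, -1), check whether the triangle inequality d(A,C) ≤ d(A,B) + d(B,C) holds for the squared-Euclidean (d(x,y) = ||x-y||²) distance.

d(A,B) = 2² + 0² = 4, d(B,C) = 4² + 1² = 17, d(A,C) = 2² + 1² = 5.
d(A,C) = 5 ≤ 4 + 17 = 21. Triangle inequality is satisfied.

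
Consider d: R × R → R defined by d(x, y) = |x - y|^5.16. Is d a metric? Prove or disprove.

No. d(x,y) = |x-y|^5.16 fails the triangle inequality since p = 5.16 > 1. Counterexample: x = 0, y = 10, z = 16. d(x,z) = |0 - 16|^5.16 = 16^5.16 ≈ 1634026.5566, but d(x,y) + d(y,z) = 10^5.16 + 6^5.16 ≈ 144543.9771 + 10357.6314 = 154901.6085. Since 1634026.5566 > 154901.6085, the triangle inequality is violated.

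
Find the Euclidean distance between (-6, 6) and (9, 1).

√(Σ(x_i - y_i)²) = √((-6 - 9)² + (6 - 1)²)
= √((-15)² + 5²) = √(225 + 25) = √250 ≈ 15.8114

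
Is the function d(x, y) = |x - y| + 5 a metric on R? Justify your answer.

No. d fails identity of indiscernibles (specifically d(x,x) = 0): d(-7, -7) = |-7 - (-7)| + 5 = 0 + 5 = 5 ≠ 0.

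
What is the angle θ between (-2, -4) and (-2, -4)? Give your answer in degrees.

With u = (-2, -4), v = (-2, -4):
u·v = (-2)·(-2) + (-4)·(-4) = 4 + 16 = 20.
|u| = √((-2)² + (-4)²) = √20, |v| = √((-2)² + (-4)²) = √20, so |u||v| = √(20·20) = √400 = 20.
cos θ = (u·v)/(|u||v|) = 20/20 = 1 (the vectors are parallel, pointing the same way)
θ = arccos(1) = 0°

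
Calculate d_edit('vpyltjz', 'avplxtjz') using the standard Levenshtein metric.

Let D[i][j] be the edit distance between the first i characters of 'vpyltjz' and the first j characters of 'avplxtjz', with D[i][0] = i, D[0][j] = j, and D[i][j] = D[i-1][j-1] if the characters match, else 1 + min(D[i-1][j], D[i][j-1], D[i-1][j-1]). Filling the table (rows: prefixes of 'vpyltjz', columns: prefixes of 'avplxtjz'):
     ε  a  v  p  l  x  t  j  z
  ε  0  1  2  3  4  5  6  7  8
  v  1  1  1  2  3  4  5  6  7
  p  2  2  2  1  2  3  4  5  6
  y  3  3  3  2  2  3  4  5  6
  l  4  4  4  3  2  3  4  5  6
  t  5  5  5  4  3  3  3  4  5
  j  6  6  6  5  4  4  4  3  4
  z  7  7  7  6  5  5  5  4  3
The bottom-right entry gives D[7][8] = 3, so no sequence of fewer than 3 edits works. Backtracking through the table gives one optimal edit sequence (3 edits):
  vpyltjz → avpyltjz (ins a @1)
  avpyltjz → avplltjz (sub y→l @4)
  avplltjz → avplxtjz (sub l→x @5)
Edit distance = 3.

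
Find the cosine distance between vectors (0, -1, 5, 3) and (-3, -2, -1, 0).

With u = (0, -1, 5, 3), v = (-3, -2, -1, 0):
u·v = 0·(-3) + (-1)·(-2) + 5·(-1) + 3·0 = 0 + 2 + (-5) + 0 = -3.
|u| = √(0² + (-1)² + 5² + 3²) = √35, |v| = √((-3)² + (-2)² + (-1)² + 0²) = √14, so |u||v| = √(35·14) = √490.
cos θ = (u·v)/(|u||v|) = -3/√490 ≈ -0.1355
Cosine distance = 1 - cos θ ≈ 1 - (-0.1355) = 1.1355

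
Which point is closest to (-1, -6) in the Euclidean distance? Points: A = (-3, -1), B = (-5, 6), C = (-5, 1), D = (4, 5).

Distances: d(A) ≈ 5.3852, d(B) ≈ 12.6491, d(C) ≈ 8.0623, d(D) ≈ 12.083. Nearest: A = (-3, -1) with distance 5.3852.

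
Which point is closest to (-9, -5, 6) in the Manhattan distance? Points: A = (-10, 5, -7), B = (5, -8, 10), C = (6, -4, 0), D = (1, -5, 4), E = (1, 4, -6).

Distances: d(A) = 24, d(B) = 21, d(C) = 22, d(D) = 12, d(E) = 31. Nearest: D = (1, -5, 4) with distance 12.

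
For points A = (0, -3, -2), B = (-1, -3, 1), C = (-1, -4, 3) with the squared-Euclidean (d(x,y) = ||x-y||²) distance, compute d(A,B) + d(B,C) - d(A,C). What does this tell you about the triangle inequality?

d(A,B) = 1² + 0² + 3² = 10, d(B,C) = 0² + 1² + 2² = 5, d(A,C) = 1² + 1² + 5² = 27.
d(A,B) + d(B,C) - d(A,C) = 10 + 5 - 27 = 15 - 27 = -12. This is < 0, so the triangle inequality FAILS for these points (squared-Euclidean is not a metric).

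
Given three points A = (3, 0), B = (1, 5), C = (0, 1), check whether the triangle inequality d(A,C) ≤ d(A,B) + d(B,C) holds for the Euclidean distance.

d(A,B) = √(2² + 5²) = √29 ≈ 5.3852, d(B,C) = √(1² + 4²) = √17 ≈ 4.1231, d(A,C) = √(3² + 1²) = √10 ≈ 3.1623.
d(A,C) ≈ 3.1623 ≤ 5.3852 + 4.1231 = 9.5083. Triangle inequality is satisfied.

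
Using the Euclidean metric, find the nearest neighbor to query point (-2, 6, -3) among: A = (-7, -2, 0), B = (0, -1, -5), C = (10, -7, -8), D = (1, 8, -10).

Distances: d(A) ≈ 9.8995, d(B) ≈ 7.5498, d(C) ≈ 18.3848, d(D) ≈ 7.874. Nearest: B = (0, -1, -5) with distance 7.5498.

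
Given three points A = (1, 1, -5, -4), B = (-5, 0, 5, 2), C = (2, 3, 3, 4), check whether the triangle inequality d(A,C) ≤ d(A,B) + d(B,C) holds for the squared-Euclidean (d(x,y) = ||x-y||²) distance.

d(A,B) = 6² + 1² + 10² + 6² = 173, d(B,C) = 7² + 3² + 2² + 2² = 66, d(A,C) = 1² + 2² + 8² + 8² = 133.
d(A,C) = 133 ≤ 173 + 66 = 239. Triangle inequality is satisfied.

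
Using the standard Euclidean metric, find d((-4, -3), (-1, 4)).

√(Σ(x_i - y_i)²) = √((-4 - (-1))² + (-3 - 4)²)
= √((-3)² + (-7)²) = √(9 + 49) = √58 ≈ 7.6158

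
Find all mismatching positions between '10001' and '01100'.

Differing positions: 1, 2, 3, 5. Hamming distance = 4.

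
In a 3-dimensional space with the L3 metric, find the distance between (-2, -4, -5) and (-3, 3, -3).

(Σ|x_i - y_i|^3)^(1/3) = (|-2 - (-3)|^3 + |-4 - 3|^3 + |-5 - (-3)|^3)^(1/3)
= (1^3 + 7^3 + 2^3)^(1/3) = (1 + 343 + 8)^(1/3) = (352)^(1/3) ≈ 7.0607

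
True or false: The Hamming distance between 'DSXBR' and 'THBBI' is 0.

Differing positions: 1, 2, 3, 5. Hamming distance = 4, so the claim that d_H = 0 is false.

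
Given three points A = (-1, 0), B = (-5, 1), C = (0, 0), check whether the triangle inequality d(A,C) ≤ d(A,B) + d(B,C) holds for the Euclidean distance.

d(A,B) = √(4² + 1²) = √17 ≈ 4.1231, d(B,C) = √(5² + 1²) = √26 ≈ 5.099, d(A,C) = √(1² + 0²) = √1 = 1.
d(A,C) = 1 ≤ 4.1231 + 5.099 = 9.2221. Triangle inequality is satisfied.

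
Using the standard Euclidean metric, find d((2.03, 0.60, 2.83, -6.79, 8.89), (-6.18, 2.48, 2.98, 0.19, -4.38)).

√(Σ(x_i - y_i)²) = √((2.03 - (-6.18))² + (0.6 - 2.48)² + (2.83 - 2.98)² + (-6.79 - 0.19)² + (8.89 - (-4.38))²)
= √(8.21² + (-1.88)² + (-0.15)² + (-6.98)² + 13.27²) = √(67.4041 + 3.5344 + 0.0225 + 48.7204 + 176.0929) = √295.7743 ≈ 17.1981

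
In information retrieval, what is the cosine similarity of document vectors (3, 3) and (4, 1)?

With u = (3, 3), v = (4, 1):
u·v = 3·4 + 3·1 = 12 + 3 = 15.
|u| = √(3² + 3²) = √18, |v| = √(4² + 1²) = √17, so |u||v| = √(18·17) = √306.
cos θ = (u·v)/(|u||v|) = 15/√306 ≈ 0.8575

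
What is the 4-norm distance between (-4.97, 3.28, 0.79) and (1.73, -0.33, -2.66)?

(Σ|x_i - y_i|^4)^(1/4) = (|-4.97 - 1.73|^4 + |3.28 - (-0.33)|^4 + |0.79 - (-2.66)|^4)^(1/4)
= (6.7^4 + 3.61^4 + 3.45^4)^(1/4) ≈ (2015.1121 + 169.8356 + 141.6695)^(1/4) = (2326.6172)^(1/4) ≈ 6.9451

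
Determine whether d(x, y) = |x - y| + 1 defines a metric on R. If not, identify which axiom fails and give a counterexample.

No. d fails identity of indiscernibles (specifically d(x,x) = 0): d(7, 7) = |7 - 7| + 1 = 0 + 1 = 1 ≠ 0.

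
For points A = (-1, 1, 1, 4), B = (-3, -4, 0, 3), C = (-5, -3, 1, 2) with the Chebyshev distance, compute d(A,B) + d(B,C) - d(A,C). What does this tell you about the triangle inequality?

d(A,B) = max(2, 5, 1, 1) = 5, d(B,C) = max(2, 1, 1, 1) = 2, d(A,C) = max(4, 4, 0, 2) = 4.
d(A,B) + d(B,C) - d(A,C) = 5 + 2 - 4 = 7 - 4 = 3. This is ≥ 0, so the triangle inequality holds for these points.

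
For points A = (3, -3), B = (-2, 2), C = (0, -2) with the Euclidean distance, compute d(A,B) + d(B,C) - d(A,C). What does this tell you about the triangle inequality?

d(A,B) = √(5² + 5²) = √50 ≈ 7.0711, d(B,C) = √(2² + 4²) = √20 ≈ 4.4721, d(A,C) = √(3² + 1²) = √10 ≈ 3.1623.
d(A,B) + d(B,C) - d(A,C) = 7.0711 + 4.4721 - 3.1623 = 11.5432 - 3.1623 = 8.3809 (to 4 decimal places). This is ≥ 0, so the triangle inequality holds for these points.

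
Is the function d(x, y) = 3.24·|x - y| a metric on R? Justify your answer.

Yes. Since |x - y| is a metric on R and 3.24 > 0, the positive scalar multiple 3.24·|x - y| is also a metric: scaling by a positive constant preserves non-negativity, identity (d=0 ⟺ |x-y|=0 ⟺ x=y), symmetry, and the triangle inequality.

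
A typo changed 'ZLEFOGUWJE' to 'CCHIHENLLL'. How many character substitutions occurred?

Differing positions: 1, 2, 3, 4, 5, 6, 7, 8, 9, 10. Hamming distance = 10.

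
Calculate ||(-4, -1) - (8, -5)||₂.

√(Σ(x_i - y_i)²) = √((-4 - 8)² + (-1 - (-5))²)
= √((-12)² + 4²) = √(144 + 16) = √160 ≈ 12.6491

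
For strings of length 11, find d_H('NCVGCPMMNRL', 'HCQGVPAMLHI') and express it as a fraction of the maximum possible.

Differing positions: 1, 3, 5, 7, 9, 10, 11. Hamming distance = 7. The maximum possible Hamming distance for length-11 strings is 11, so d_H/11 = 7/11 ≈ 0.6364.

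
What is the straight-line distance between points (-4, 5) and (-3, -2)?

√(Σ(x_i - y_i)²) = √((-4 - (-3))² + (5 - (-2))²)
= √((-1)² + 7²) = √(1 + 49) = √50 ≈ 7.0711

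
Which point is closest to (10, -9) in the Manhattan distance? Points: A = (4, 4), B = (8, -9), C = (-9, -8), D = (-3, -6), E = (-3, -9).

Distances: d(A) = 19, d(B) = 2, d(C) = 20, d(D) = 16, d(E) = 13. Nearest: B = (8, -9) with distance 2.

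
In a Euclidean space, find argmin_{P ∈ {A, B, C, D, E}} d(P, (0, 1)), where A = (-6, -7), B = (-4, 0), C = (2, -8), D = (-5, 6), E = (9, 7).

Distances: d(A) = 10, d(B) ≈ 4.1231, d(C) ≈ 9.2195, d(D) ≈ 7.0711, d(E) ≈ 10.8167. Nearest: B = (-4, 0) with distance 4.1231.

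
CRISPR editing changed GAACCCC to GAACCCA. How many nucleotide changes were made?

Differing positions: 7. Hamming distance = 1.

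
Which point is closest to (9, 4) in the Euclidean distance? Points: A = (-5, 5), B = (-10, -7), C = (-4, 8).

Distances: d(A) ≈ 14.0357, d(B) ≈ 21.9545, d(C) ≈ 13.6015. Nearest: C = (-4, 8) with distance 13.6015.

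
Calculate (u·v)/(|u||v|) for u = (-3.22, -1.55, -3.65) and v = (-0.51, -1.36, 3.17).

With u = (-3.22, -1.55, -3.65), v = (-0.51, -1.36, 3.17):
u·v = (-3.22)·(-0.51) + (-1.55)·(-1.36) + (-3.65)·3.17 = 1.6422 + 2.108 + (-11.5705) = -7.8203.
|u| = √((-3.22)² + (-1.55)² + (-3.65)²) = √(10.3684 + 2.4025 + 13.3225) = √26.0934, |v| = √((-0.51)² + (-1.36)² + 3.17²) = √(0.2601 + 1.8496 + 10.0489) = √12.1586.
cos θ = (u·v)/(|u||v|) = -7.8203/(√26.0934·√12.1586) ≈ -0.4391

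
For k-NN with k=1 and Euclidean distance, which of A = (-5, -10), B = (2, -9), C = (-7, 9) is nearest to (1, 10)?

Distances: d(A) ≈ 20.8806, d(B) ≈ 19.0263, d(C) ≈ 8.0623. Nearest: C = (-7, 9) with distance 8.0623.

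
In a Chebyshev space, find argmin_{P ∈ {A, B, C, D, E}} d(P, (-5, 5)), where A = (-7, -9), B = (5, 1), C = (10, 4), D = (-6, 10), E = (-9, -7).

Distances: d(A) = 14, d(B) = 10, d(C) = 15, d(D) = 5, d(E) = 12. Nearest: D = (-6, 10) with distance 5.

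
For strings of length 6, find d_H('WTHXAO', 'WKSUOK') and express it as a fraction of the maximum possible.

Differing positions: 2, 3, 4, 5, 6. Hamming distance = 5. The maximum possible Hamming distance for length-6 strings is 6, so d_H/6 = 5/6 ≈ 0.8333.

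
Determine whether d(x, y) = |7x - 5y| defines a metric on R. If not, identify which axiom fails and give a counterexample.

No. d fails symmetry: d(1, 9) = |7·1 - 5·9| = |-38| = 38, but d(9, 1) = |7·9 - 5·1| = |58| = 58. Since 38 ≠ 58, d(x,y) ≠ d(y,x) in general.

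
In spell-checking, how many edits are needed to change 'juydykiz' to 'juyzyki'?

Let D[i][j] be the edit distance between the first i characters of 'juydykiz' and the first j characters of 'juyzyki', with D[i][0] = i, D[0][j] = j, and D[i][j] = D[i-1][j-1] if the characters match, else 1 + min(D[i-1][j], D[i][j-1], D[i-1][j-1]). Filling the table (rows: prefixes of 'juydykiz', columns: prefixes of 'juyzyki'):
     ε  j  u  y  z  y  k  i
  ε  0  1  2  3  4  5  6  7
  j  1  0  1  2  3  4  5  6
  u  2  1  0  1  2  3  4  5
  y  3  2  1  0  1  2  3  4
  d  4  3  2  1  1  2  3  4
  y  5  4  3  2  2  1  2  3
  k  6  5  4  3  3  2  1  2
  i  7  6  5  4  4  3  2  1
  z  8  7  6  5  4  4  3  2
The bottom-right entry gives D[8][7] = 2, so no sequence of fewer than 2 edits works. Backtracking through the table gives one optimal edit sequence (2 edits):
  juydykiz → juyzykiz (sub d→z @4)
  juyzykiz → juyzyki (del z @8)
Edit distance = 2.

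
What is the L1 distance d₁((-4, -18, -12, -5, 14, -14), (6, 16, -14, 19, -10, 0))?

Σ|x_i - y_i| = |-4 - 6| + |-18 - 16| + |-12 - (-14)| + |-5 - 19| + |14 - (-10)| + |-14 - 0| = 10 + 34 + 2 + 24 + 24 + 14 = 108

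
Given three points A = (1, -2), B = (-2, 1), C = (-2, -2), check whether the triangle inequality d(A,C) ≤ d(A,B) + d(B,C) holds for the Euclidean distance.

d(A,B) = √(3² + 3²) = √18 ≈ 4.2426, d(B,C) = √(0² + 3²) = √9 = 3, d(A,C) = √(3² + 0²) = √9 = 3.
d(A,C) = 3 ≤ 4.2426 + 3 = 7.2426. Triangle inequality is satisfied.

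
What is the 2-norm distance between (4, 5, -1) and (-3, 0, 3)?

(Σ|x_i - y_i|^2)^(1/2) = (|4 - (-3)|^2 + |5 - 0|^2 + |-1 - 3|^2)^(1/2)
= (7^2 + 5^2 + 4^2)^(1/2) = (49 + 25 + 16)^(1/2) = (90)^(1/2) ≈ 9.4868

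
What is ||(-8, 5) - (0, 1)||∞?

max(|x_i - y_i|) = max(|-8 - 0|, |5 - 1|) = max(8, 4) = 8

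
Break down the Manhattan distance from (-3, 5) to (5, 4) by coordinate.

Σ|x_i - y_i| = |-3 - 5| + |5 - 4| = 8 + 1 = 9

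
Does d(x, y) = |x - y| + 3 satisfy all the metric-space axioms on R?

No. d fails identity of indiscernibles (specifically d(x,x) = 0): d(-1, -1) = |-1 - (-1)| + 3 = 0 + 3 = 3 ≠ 0.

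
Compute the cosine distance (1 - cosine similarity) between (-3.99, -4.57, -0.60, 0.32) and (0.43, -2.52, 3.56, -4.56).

With u = (-3.99, -4.57, -0.60, 0.32), v = (0.43, -2.52, 3.56, -4.56):
u·v = (-3.99)·0.43 + (-4.57)·(-2.52) + (-0.6)·3.56 + 0.32·(-4.56) = (-1.7157) + 11.5164 + (-2.136) + (-1.4592) = 6.2055.
|u| = √((-3.99)² + (-4.57)² + (-0.6)² + 0.32²) = √(15.9201 + 20.8849 + 0.36 + 0.1024) = √37.2674, |v| = √(0.43² + (-2.52)² + 3.56² + (-4.56)²) = √(0.1849 + 6.3504 + 12.6736 + 20.7936) = √40.0025.
cos θ = (u·v)/(|u||v|) = 6.2055/(√37.2674·√40.0025) ≈ 0.1607
Cosine distance = 1 - cos θ ≈ 1 - 0.1607 = 0.8393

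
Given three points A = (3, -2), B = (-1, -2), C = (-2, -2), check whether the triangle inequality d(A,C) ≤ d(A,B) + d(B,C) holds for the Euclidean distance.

d(A,B) = √(4² + 0²) = √16 = 4, d(B,C) = √(1² + 0²) = √1 = 1, d(A,C) = √(5² + 0²) = √25 = 5.
d(A,C) = 5 ≤ 4 + 1 = 5. Triangle inequality is satisfied.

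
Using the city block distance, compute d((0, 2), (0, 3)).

Σ|x_i - y_i| = |0 - 0| + |2 - 3| = 0 + 1 = 1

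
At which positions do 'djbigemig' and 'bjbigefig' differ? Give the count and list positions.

Differing positions: 1, 7. Hamming distance = 2.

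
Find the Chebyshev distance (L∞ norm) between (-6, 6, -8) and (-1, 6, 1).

max(|x_i - y_i|) = max(|-6 - (-1)|, |6 - 6|, |-8 - 1|) = max(5, 0, 9) = 9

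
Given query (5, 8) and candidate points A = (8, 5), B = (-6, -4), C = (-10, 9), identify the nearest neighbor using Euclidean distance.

Distances: d(A) ≈ 4.2426, d(B) ≈ 16.2788, d(C) ≈ 15.0333. Nearest: A = (8, 5) with distance 4.2426.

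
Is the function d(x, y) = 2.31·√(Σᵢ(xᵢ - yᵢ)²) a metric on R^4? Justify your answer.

Yes. The L2 (Euclidean) norm induces a metric on R^4, and multiplying a metric by a positive constant 2.31 > 0 preserves all four axioms: non-negativity (2.31·||x-y|| ≥ 0), identity (2.31·||x-y|| = 0 ⟺ ||x-y|| = 0 ⟺ x = y), symmetry (||x-y|| = ||y-x||), and the triangle inequality (2.31·||x-z|| ≤ 2.31·||x-y|| + 2.31·||y-z||). So d is a metric.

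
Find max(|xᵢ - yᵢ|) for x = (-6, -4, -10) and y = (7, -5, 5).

max(|x_i - y_i|) = max(|-6 - 7|, |-4 - (-5)|, |-10 - 5|) = max(13, 1, 15) = 15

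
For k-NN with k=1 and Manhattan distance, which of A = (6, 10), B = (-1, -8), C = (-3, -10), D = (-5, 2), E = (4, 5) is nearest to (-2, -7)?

Distances: d(A) = 25, d(B) = 2, d(C) = 4, d(D) = 12, d(E) = 18. Nearest: B = (-1, -8) with distance 2.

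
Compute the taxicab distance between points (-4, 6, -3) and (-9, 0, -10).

Σ|x_i - y_i| = |-4 - (-9)| + |6 - 0| + |-3 - (-10)| = 5 + 6 + 7 = 18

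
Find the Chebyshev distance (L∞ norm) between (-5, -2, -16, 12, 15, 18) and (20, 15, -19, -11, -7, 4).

max(|x_i - y_i|) = max(|-5 - 20|, |-2 - 15|, |-16 - (-19)|, |12 - (-11)|, |15 - (-7)|, |18 - 4|) = max(25, 17, 3, 23, 22, 14) = 25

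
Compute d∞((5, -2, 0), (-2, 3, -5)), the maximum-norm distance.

max(|x_i - y_i|) = max(|5 - (-2)|, |-2 - 3|, |0 - (-5)|) = max(7, 5, 5) = 7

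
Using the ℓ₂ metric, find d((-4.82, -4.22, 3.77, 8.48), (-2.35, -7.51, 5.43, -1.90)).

√(Σ(x_i - y_i)²) = √((-4.82 - (-2.35))² + (-4.22 - (-7.51))² + (3.77 - 5.43)² + (8.48 - (-1.9))²)
= √((-2.47)² + 3.29² + (-1.66)² + 10.38²) = √(6.1009 + 10.8241 + 2.7556 + 107.7444) = √127.425 ≈ 11.2883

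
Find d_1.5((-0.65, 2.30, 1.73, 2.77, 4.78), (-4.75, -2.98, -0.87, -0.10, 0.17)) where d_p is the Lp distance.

(Σ|x_i - y_i|^1.5)^(1/1.5) = (|-0.65 - (-4.75)|^1.5 + |2.3 - (-2.98)|^1.5 + |1.73 - (-0.87)|^1.5 + |2.77 - (-0.1)|^1.5 + |4.78 - 0.17|^1.5)^(1/1.5)
= (4.1^1.5 + 5.28^1.5 + 2.6^1.5 + 2.87^1.5 + 4.61^1.5)^(1/1.5) ≈ (8.3019 + 12.1325 + 4.1924 + 4.8621 + 9.8981)^(1/1.5) = (39.387)^(1/1.5) ≈ 11.5763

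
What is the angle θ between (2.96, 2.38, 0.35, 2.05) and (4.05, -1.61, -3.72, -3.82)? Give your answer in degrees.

With u = (2.96, 2.38, 0.35, 2.05), v = (4.05, -1.61, -3.72, -3.82):
u·v = 2.96·4.05 + 2.38·(-1.61) + 0.35·(-3.72) + 2.05·(-3.82) = 11.988 + (-3.8318) + (-1.302) + (-7.831) = -0.9768.
|u| = √(2.96² + 2.38² + 0.35² + 2.05²) = √(8.7616 + 5.6644 + 0.1225 + 4.2025) = √18.751, |v| = √(4.05² + (-1.61)² + (-3.72)² + (-3.82)²) = √(16.4025 + 2.5921 + 13.8384 + 14.5924) = √47.4254.
cos θ = (u·v)/(|u||v|) = -0.9768/(√18.751·√47.4254) ≈ -0.032756
θ = arccos(-0.032756) ≈ 91.88°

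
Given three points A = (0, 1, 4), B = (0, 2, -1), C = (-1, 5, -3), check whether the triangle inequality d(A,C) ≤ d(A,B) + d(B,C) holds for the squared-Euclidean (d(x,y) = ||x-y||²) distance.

d(A,B) = 0² + 1² + 5² = 26, d(B,C) = 1² + 3² + 2² = 14, d(A,C) = 1² + 4² + 7² = 66.
d(A,C) = 66 > 26 + 14 = 40. Triangle inequality is VIOLATED. (Squared-Euclidean is not a metric — this is a counterexample.)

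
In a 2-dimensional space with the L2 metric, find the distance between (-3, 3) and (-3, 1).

(Σ|x_i - y_i|^2)^(1/2) = (|-3 - (-3)|^2 + |3 - 1|^2)^(1/2)
= (0^2 + 2^2)^(1/2) = (0 + 4)^(1/2) = (4)^(1/2) = 2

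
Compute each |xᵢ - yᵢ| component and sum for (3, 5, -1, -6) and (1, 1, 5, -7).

Σ|x_i - y_i| = |3 - 1| + |5 - 1| + |-1 - 5| + |-6 - (-7)| = 2 + 4 + 6 + 1 = 13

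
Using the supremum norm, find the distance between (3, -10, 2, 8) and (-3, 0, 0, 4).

max(|x_i - y_i|) = max(|3 - (-3)|, |-10 - 0|, |2 - 0|, |8 - 4|) = max(6, 10, 2, 4) = 10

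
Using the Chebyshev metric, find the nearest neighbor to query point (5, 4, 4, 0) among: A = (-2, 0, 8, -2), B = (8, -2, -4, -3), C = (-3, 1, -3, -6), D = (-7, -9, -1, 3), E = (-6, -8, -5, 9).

Distances: d(A) = 7, d(B) = 8, d(C) = 8, d(D) = 13, d(E) = 12. Nearest: A = (-2, 0, 8, -2) with distance 7.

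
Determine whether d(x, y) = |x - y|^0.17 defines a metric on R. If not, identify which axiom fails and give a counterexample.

Yes. With 0 < p = 0.17 ≤ 1, d(x,y) = |x-y|^0.17 is a metric on R. Non-negativity and symmetry are immediate; |x-y|^0.17 = 0 ⟺ |x-y| = 0 ⟺ x = y. For the triangle inequality, the function t ↦ t^0.17 is subadditive on [0,∞) when p ≤ 1, so |x-z|^0.17 ≤ (|x-y| + |y-z|)^0.17 ≤ |x-y|^0.17 + |y-z|^0.17.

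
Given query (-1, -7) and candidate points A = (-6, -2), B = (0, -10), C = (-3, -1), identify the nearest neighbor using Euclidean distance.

Distances: d(A) ≈ 7.0711, d(B) ≈ 3.1623, d(C) ≈ 6.3246. Nearest: B = (0, -10) with distance 3.1623.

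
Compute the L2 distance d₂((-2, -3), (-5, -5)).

√(Σ(x_i - y_i)²) = √((-2 - (-5))² + (-3 - (-5))²)
= √(3² + 2²) = √(9 + 4) = √13 ≈ 3.6056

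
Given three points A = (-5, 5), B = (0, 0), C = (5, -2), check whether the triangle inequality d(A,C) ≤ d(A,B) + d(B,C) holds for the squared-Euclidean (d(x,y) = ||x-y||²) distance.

d(A,B) = 5² + 5² = 50, d(B,C) = 5² + 2² = 29, d(A,C) = 10² + 7² = 149.
d(A,C) = 149 > 50 + 29 = 79. Triangle inequality is VIOLATED. (Squared-Euclidean is not a metric — this is a counterexample.)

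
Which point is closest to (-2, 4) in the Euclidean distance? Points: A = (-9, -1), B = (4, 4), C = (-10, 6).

Distances: d(A) ≈ 8.6023, d(B) = 6, d(C) ≈ 8.2462. Nearest: B = (4, 4) with distance 6.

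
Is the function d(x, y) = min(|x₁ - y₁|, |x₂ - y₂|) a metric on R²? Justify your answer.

No. d fails identity of indiscernibles: take x = (0, 0) and y = (0, 5). Then d(x,y) = min(|0 - 0|, |0 - 5|) = min(0, 5) = 0, yet x ≠ y.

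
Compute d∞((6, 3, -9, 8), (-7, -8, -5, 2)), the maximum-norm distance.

max(|x_i - y_i|) = max(|6 - (-7)|, |3 - (-8)|, |-9 - (-5)|, |8 - 2|) = max(13, 11, 4, 6) = 13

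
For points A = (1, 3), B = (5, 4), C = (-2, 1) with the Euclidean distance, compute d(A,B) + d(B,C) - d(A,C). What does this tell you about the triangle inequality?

d(A,B) = √(4² + 1²) = √17 ≈ 4.1231, d(B,C) = √(7² + 3²) = √58 ≈ 7.6158, d(A,C) = √(3² + 2²) = √13 ≈ 3.6056.
d(A,B) + d(B,C) - d(A,C) = 4.1231 + 7.6158 - 3.6056 = 11.7389 - 3.6056 = 8.1333 (to 4 decimal places). This is ≥ 0, so the triangle inequality holds for these points.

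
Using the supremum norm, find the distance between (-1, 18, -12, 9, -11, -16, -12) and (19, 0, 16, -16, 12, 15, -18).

max(|x_i - y_i|) = max(|-1 - 19|, |18 - 0|, |-12 - 16|, |9 - (-16)|, |-11 - 12|, |-16 - 15|, |-12 - (-18)|) = max(20, 18, 28, 25, 23, 31, 6) = 31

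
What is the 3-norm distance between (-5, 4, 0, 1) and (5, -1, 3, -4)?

(Σ|x_i - y_i|^3)^(1/3) = (|-5 - 5|^3 + |4 - (-1)|^3 + |0 - 3|^3 + |1 - (-4)|^3)^(1/3)
= (10^3 + 5^3 + 3^3 + 5^3)^(1/3) = (1000 + 125 + 27 + 125)^(1/3) = (1277)^(1/3) ≈ 10.8492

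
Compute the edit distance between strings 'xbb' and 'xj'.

Let D[i][j] be the edit distance between the first i characters of 'xbb' and the first j characters of 'xj', with D[i][0] = i, D[0][j] = j, and D[i][j] = D[i-1][j-1] if the characters match, else 1 + min(D[i-1][j], D[i][j-1], D[i-1][j-1]). Filling the table (rows: prefixes of 'xbb', columns: prefixes of 'xj'):
     ε  x  j
  ε  0  1  2
  x  1  0  1
  b  2  1  1
  b  3  2  2
The bottom-right entry gives D[3][2] = 2, so no sequence of fewer than 2 edits works. Backtracking through the table gives one optimal edit sequence (2 edits):
  xbb → xb (del b @2)
  xb → xj (sub b→j @2)
Edit distance = 2.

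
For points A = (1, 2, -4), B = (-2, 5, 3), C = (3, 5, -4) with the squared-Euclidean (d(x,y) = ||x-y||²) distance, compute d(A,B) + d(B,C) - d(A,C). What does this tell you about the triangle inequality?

d(A,B) = 3² + 3² + 7² = 67, d(B,C) = 5² + 0² + 7² = 74, d(A,C) = 2² + 3² + 0² = 13.
d(A,B) + d(B,C) - d(A,C) = 67 + 74 - 13 = 141 - 13 = 128. This is ≥ 0, so the triangle inequality holds for these points.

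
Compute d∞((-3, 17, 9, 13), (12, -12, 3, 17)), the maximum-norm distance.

max(|x_i - y_i|) = max(|-3 - 12|, |17 - (-12)|, |9 - 3|, |13 - 17|) = max(15, 29, 6, 4) = 29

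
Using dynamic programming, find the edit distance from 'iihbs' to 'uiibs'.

Let D[i][j] be the edit distance between the first i characters of 'iihbs' and the first j characters of 'uiibs', with D[i][0] = i, D[0][j] = j, and D[i][j] = D[i-1][j-1] if the characters match, else 1 + min(D[i-1][j], D[i][j-1], D[i-1][j-1]). Filling the table (rows: prefixes of 'iihbs', columns: prefixes of 'uiibs'):
     ε  u  i  i  b  s
  ε  0  1  2  3  4  5
  i  1  1  1  2  3  4
  i  2  2  1  1  2  3
  h  3  3  2  2  2  3
  b  4  4  3  3  2  3
  s  5  5  4  4  3  2
The bottom-right entry gives D[5][5] = 2, so no sequence of fewer than 2 edits works. Backtracking through the table gives one optimal edit sequence (2 edits):
  iihbs → uihbs (sub i→u @1)
  uihbs → uiibs (sub h→i @3)
Edit distance = 2.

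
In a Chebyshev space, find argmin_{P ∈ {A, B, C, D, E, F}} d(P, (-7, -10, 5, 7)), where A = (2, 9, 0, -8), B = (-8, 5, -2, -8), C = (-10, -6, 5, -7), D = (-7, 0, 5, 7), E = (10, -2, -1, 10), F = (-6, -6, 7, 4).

Distances: d(A) = 19, d(B) = 15, d(C) = 14, d(D) = 10, d(E) = 17, d(F) = 4. Nearest: F = (-6, -6, 7, 4) with distance 4.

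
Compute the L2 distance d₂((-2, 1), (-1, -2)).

√(Σ(x_i - y_i)²) = √((-2 - (-1))² + (1 - (-2))²)
= √((-1)² + 3²) = √(1 + 9) = √10 ≈ 3.1623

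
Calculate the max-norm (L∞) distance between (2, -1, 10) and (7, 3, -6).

max(|x_i - y_i|) = max(|2 - 7|, |-1 - 3|, |10 - (-6)|) = max(5, 4, 16) = 16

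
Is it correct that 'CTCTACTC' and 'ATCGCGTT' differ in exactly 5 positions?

Differing positions: 1, 4, 5, 6, 8. Hamming distance = 5, so the claim is true.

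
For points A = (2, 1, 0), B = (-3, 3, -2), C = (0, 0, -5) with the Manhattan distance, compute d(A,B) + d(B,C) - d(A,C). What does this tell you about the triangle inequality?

d(A,B) = 5 + 2 + 2 = 9, d(B,C) = 3 + 3 + 3 = 9, d(A,C) = 2 + 1 + 5 = 8.
d(A,B) + d(B,C) - d(A,C) = 9 + 9 - 8 = 18 - 8 = 10. This is ≥ 0, so the triangle inequality holds for these points.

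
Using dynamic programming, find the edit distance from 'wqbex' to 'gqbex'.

Let D[i][j] be the edit distance between the first i characters of 'wqbex' and the first j characters of 'gqbex', with D[i][0] = i, D[0][j] = j, and D[i][j] = D[i-1][j-1] if the characters match, else 1 + min(D[i-1][j], D[i][j-1], D[i-1][j-1]). Filling the table (rows: prefixes of 'wqbex', columns: prefixes of 'gqbex'):
     ε  g  q  b  e  x
  ε  0  1  2  3  4  5
  w  1  1  2  3  4  5
  q  2  2  1  2  3  4
  b  3  3  2  1  2  3
  e  4  4  3  2  1  2
  x  5  5  4  3  2  1
The bottom-right entry gives D[5][5] = 1, so no sequence of fewer than 1 edit works. Backtracking through the table gives one optimal edit sequence (1 edit):
  wqbex → gqbex (sub w→g @1)
Edit distance = 1.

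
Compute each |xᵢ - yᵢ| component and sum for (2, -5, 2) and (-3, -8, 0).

Σ|x_i - y_i| = |2 - (-3)| + |-5 - (-8)| + |2 - 0| = 5 + 3 + 2 = 10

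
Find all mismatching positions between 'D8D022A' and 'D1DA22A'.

Differing positions: 2, 4. Hamming distance = 2.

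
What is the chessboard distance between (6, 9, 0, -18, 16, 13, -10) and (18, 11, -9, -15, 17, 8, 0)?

max(|x_i - y_i|) = max(|6 - 18|, |9 - 11|, |0 - (-9)|, |-18 - (-15)|, |16 - 17|, |13 - 8|, |-10 - 0|) = max(12, 2, 9, 3, 1, 5, 10) = 12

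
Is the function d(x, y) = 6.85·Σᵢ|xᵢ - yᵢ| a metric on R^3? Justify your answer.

Yes. The L1 (Manhattan) norm induces a metric on R^3, and multiplying a metric by a positive constant 6.85 > 0 preserves all four axioms: non-negativity (6.85·||x-y|| ≥ 0), identity (6.85·||x-y|| = 0 ⟺ ||x-y|| = 0 ⟺ x = y), symmetry (||x-y|| = ||y-x||), and the triangle inequality (6.85·||x-z|| ≤ 6.85·||x-y|| + 6.85·||y-z||). So d is a metric.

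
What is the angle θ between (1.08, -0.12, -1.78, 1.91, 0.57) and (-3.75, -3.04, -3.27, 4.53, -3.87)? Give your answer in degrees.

With u = (1.08, -0.12, -1.78, 1.91, 0.57), v = (-3.75, -3.04, -3.27, 4.53, -3.87):
u·v = 1.08·(-3.75) + (-0.12)·(-3.04) + (-1.78)·(-3.27) + 1.91·4.53 + 0.57·(-3.87) = (-4.05) + 0.3648 + 5.8206 + 8.6523 + (-2.2059) = 8.5818.
|u| = √(1.08² + (-0.12)² + (-1.78)² + 1.91² + 0.57²) = √(1.1664 + 0.0144 + 3.1684 + 3.6481 + 0.3249) = √8.3222, |v| = √((-3.75)² + (-3.04)² + (-3.27)² + 4.53² + (-3.87)²) = √(14.0625 + 9.2416 + 10.6929 + 20.5209 + 14.9769) = √69.4948.
cos θ = (u·v)/(|u||v|) = 8.5818/(√8.3222·√69.4948) ≈ 0.356848
θ = arccos(0.356848) ≈ 69.09°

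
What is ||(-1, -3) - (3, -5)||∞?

max(|x_i - y_i|) = max(|-1 - 3|, |-3 - (-5)|) = max(4, 2) = 4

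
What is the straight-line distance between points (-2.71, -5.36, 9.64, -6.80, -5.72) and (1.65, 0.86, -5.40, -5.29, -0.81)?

√(Σ(x_i - y_i)²) = √((-2.71 - 1.65)² + (-5.36 - 0.86)² + (9.64 - (-5.4))² + (-6.8 - (-5.29))² + (-5.72 - (-0.81))²)
= √((-4.36)² + (-6.22)² + 15.04² + (-1.51)² + (-4.91)²) = √(19.0096 + 38.6884 + 226.2016 + 2.2801 + 24.1081) = √310.2878 ≈ 17.615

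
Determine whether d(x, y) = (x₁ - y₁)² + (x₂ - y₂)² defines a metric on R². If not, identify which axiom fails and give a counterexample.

No. The squared Euclidean distance fails the triangle inequality. Counterexample: x = (0, 0), y = (4, 5), z = (8, 10). d(x,z) = 8² + 10² = 164, but d(x,y) + d(y,z) = (4² + 5²) + (4² + 5²) = 41 + 41 = 82. Since 164 > 82, the triangle inequality is violated. (Note: √d, the ordinary Euclidean distance, IS a metric.)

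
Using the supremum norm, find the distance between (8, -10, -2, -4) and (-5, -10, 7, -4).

max(|x_i - y_i|) = max(|8 - (-5)|, |-10 - (-10)|, |-2 - 7|, |-4 - (-4)|) = max(13, 0, 9, 0) = 13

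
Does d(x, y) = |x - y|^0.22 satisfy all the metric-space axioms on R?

Yes. With 0 < p = 0.22 ≤ 1, d(x,y) = |x-y|^0.22 is a metric on R. Non-negativity and symmetry are immediate; |x-y|^0.22 = 0 ⟺ |x-y| = 0 ⟺ x = y. For the triangle inequality, the function t ↦ t^0.22 is subadditive on [0,∞) when p ≤ 1, so |x-z|^0.22 ≤ (|x-y| + |y-z|)^0.22 ≤ |x-y|^0.22 + |y-z|^0.22.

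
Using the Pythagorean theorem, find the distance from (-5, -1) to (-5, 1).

√(Σ(x_i - y_i)²) = √((-5 - (-5))² + (-1 - 1)²)
= √(0² + (-2)²) = √(0 + 4) = √4 = 2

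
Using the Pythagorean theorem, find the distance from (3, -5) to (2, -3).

√(Σ(x_i - y_i)²) = √((3 - 2)² + (-5 - (-3))²)
= √(1² + (-2)²) = √(1 + 4) = √5 ≈ 2.2361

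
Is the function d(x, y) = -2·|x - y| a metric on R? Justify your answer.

No. With c = -2 < 0, d fails non-negativity: d(3, 12) = -2·|3 - 12| = -2·9 = -18 < 0.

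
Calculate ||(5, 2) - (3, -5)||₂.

√(Σ(x_i - y_i)²) = √((5 - 3)² + (2 - (-5))²)
= √(2² + 7²) = √(4 + 49) = √53 ≈ 7.2801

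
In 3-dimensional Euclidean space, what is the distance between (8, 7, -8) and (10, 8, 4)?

√(Σ(x_i - y_i)²) = √((8 - 10)² + (7 - 8)² + (-8 - 4)²)
= √((-2)² + (-1)² + (-12)²) = √(4 + 1 + 144) = √149 ≈ 12.2066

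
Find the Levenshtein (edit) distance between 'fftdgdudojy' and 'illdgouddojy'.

Let D[i][j] be the edit distance between the first i characters of 'fftdgdudojy' and the first j characters of 'illdgouddojy', with D[i][0] = i, D[0][j] = j, and D[i][j] = D[i-1][j-1] if the characters match, else 1 + min(D[i-1][j], D[i][j-1], D[i-1][j-1]). Filling the table (rows: prefixes of 'fftdgdudojy', columns: prefixes of 'illdgouddojy'):
     ε  i  l  l  d  g  o  u  d  d  o  j  y
  ε  0  1  2  3  4  5  6  7  8  9 10 11 12
  f  1  1  2  3  4  5  6  7  8  9 10 11 12
  f  2  2  2  3  4  5  6  7  8  9 10 11 12
  t  3  3  3  3  4  5  6  7  8  9 10 11 12
  d  4  4  4  4  3  4  5  6  7  8  9 10 11
  g  5  5  5  5  4  3  4  5  6  7  8  9 10
  d  6  6  6  6  5  4  4  5  5  6  7  8  9
  u  7  7  7  7  6  5  5  4  5  6  7  8  9
  d  8  8  8  8  7  6  6  5  4  5  6  7  8
  o  9  9  9  9  8  7  6  6  5  5  5  6  7
  j 10 10 10 10  9  8  7  7  6  6  6  5  6
  y 11 11 11 11 10  9  8  8  7  7  7  6  5
The bottom-right entry gives D[11][12] = 5, so no sequence of fewer than 5 edits works. Backtracking through the table gives one optimal edit sequence (5 edits):
  fftdgdudojy → iftdgdudojy (sub f→i @1)
  iftdgdudojy → iltdgdudojy (sub f→l @2)
  iltdgdudojy → illdgdudojy (sub t→l @3)
  illdgdudojy → illdgoudojy (sub d→o @6)
  illdgoudojy → illdgouddojy (ins d @8)
Edit distance = 5.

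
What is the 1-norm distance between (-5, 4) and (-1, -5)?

Σ|x_i - y_i| = |-5 - (-1)| + |4 - (-5)| = 4 + 9 = 13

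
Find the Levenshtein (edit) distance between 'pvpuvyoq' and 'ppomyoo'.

Let D[i][j] be the edit distance between the first i characters of 'pvpuvyoq' and the first j characters of 'ppomyoo', with D[i][0] = i, D[0][j] = j, and D[i][j] = D[i-1][j-1] if the characters match, else 1 + min(D[i-1][j], D[i][j-1], D[i-1][j-1]). Filling the table (rows: prefixes of 'pvpuvyoq', columns: prefixes of 'ppomyoo'):
     ε  p  p  o  m  y  o  o
  ε  0  1  2  3  4  5  6  7
  p  1  0  1  2  3  4  5  6
  v  2  1  1  2  3  4  5  6
  p  3  2  1  2  3  4  5  6
  u  4  3  2  2  3  4  5  6
  v  5  4  3  3  3  4  5  6
  y  6  5  4  4  4  3  4  5
  o  7  6  5  4  5  4  3  4
  q  8  7  6  5  5  5  4  4
The bottom-right entry gives D[8][7] = 4, so no sequence of fewer than 4 edits works. Backtracking through the table gives one optimal edit sequence (4 edits):
  pvpuvyoq → ppuvyoq (del v @2)
  ppuvyoq → ppovyoq (sub u→o @3)
  ppovyoq → ppomyoq (sub v→m @4)
  ppomyoq → ppomyoo (sub q→o @7)
Edit distance = 4.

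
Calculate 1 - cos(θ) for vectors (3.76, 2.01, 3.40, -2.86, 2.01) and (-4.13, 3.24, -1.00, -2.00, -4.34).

With u = (3.76, 2.01, 3.40, -2.86, 2.01), v = (-4.13, 3.24, -1.00, -2.00, -4.34):
u·v = 3.76·(-4.13) + 2.01·3.24 + 3.4·(-1) + (-2.86)·(-2) + 2.01·(-4.34) = (-15.5288) + 6.5124 + (-3.4) + 5.72 + (-8.7234) = -15.4198.
|u| = √(3.76² + 2.01² + 3.4² + (-2.86)² + 2.01²) = √(14.1376 + 4.0401 + 11.56 + 8.1796 + 4.0401) = √41.9574, |v| = √((-4.13)² + 3.24² + (-1)² + (-2)² + (-4.34)²) = √(17.0569 + 10.4976 + 1 + 4 + 18.8356) = √51.3901.
cos θ = (u·v)/(|u||v|) = -15.4198/(√41.9574·√51.3901) ≈ -0.3321
Cosine distance = 1 - cos θ ≈ 1 - (-0.3321) = 1.3321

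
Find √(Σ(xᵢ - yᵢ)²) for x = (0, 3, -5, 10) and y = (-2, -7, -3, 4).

√(Σ(x_i - y_i)²) = √((0 - (-2))² + (3 - (-7))² + (-5 - (-3))² + (10 - 4)²)
= √(2² + 10² + (-2)² + 6²) = √(4 + 100 + 4 + 36) = √144 = 12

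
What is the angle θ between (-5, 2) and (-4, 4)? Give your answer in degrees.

With u = (-5, 2), v = (-4, 4):
u·v = (-5)·(-4) + 2·4 = 20 + 8 = 28.
|u| = √((-5)² + 2²) = √29, |v| = √((-4)² + 4²) = √32, so |u||v| = √(29·32) = √928.
cos θ = (u·v)/(|u||v|) = 28/√928 ≈ 0.919145
θ = arccos(0.919145) ≈ 23.2°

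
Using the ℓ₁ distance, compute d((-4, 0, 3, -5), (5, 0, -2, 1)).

Σ|x_i - y_i| = |-4 - 5| + |0 - 0| + |3 - (-2)| + |-5 - 1| = 9 + 0 + 5 + 6 = 20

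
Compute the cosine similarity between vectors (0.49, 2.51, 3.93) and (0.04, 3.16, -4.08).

With u = (0.49, 2.51, 3.93), v = (0.04, 3.16, -4.08):
u·v = 0.49·0.04 + 2.51·3.16 + 3.93·(-4.08) = 0.0196 + 7.9316 + (-16.0344) = -8.0832.
|u| = √(0.49² + 2.51² + 3.93²) = √(0.2401 + 6.3001 + 15.4449) = √21.9851, |v| = √(0.04² + 3.16² + (-4.08)²) = √(0.0016 + 9.9856 + 16.6464) = √26.6336.
cos θ = (u·v)/(|u||v|) = -8.0832/(√21.9851·√26.6336) ≈ -0.334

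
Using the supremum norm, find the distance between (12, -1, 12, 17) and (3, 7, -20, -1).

max(|x_i - y_i|) = max(|12 - 3|, |-1 - 7|, |12 - (-20)|, |17 - (-1)|) = max(9, 8, 32, 18) = 32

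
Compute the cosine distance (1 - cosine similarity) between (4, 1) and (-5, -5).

With u = (4, 1), v = (-5, -5):
u·v = 4·(-5) + 1·(-5) = (-20) + (-5) = -25.
|u| = √(4² + 1²) = √17, |v| = √((-5)² + (-5)²) = √50, so |u||v| = √(17·50) = √850.
cos θ = (u·v)/(|u||v|) = -25/√850 ≈ -0.8575
Cosine distance = 1 - cos θ ≈ 1 - (-0.8575) = 1.8575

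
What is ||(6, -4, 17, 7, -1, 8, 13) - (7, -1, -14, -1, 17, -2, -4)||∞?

max(|x_i - y_i|) = max(|6 - 7|, |-4 - (-1)|, |17 - (-14)|, |7 - (-1)|, |-1 - 17|, |8 - (-2)|, |13 - (-4)|) = max(1, 3, 31, 8, 18, 10, 17) = 31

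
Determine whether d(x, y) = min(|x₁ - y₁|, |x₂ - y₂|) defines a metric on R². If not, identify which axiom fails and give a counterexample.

No. d fails identity of indiscernibles: take x = (-1, 0) and y = (-1, 2). Then d(x,y) = min(|-1 - (-1)|, |0 - 2|) = min(0, 2) = 0, yet x ≠ y.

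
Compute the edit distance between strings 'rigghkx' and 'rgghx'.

Let D[i][j] be the edit distance between the first i characters of 'rigghkx' and the first j characters of 'rgghx', with D[i][0] = i, D[0][j] = j, and D[i][j] = D[i-1][j-1] if the characters match, else 1 + min(D[i-1][j], D[i][j-1], D[i-1][j-1]). Filling the table (rows: prefixes of 'rigghkx', columns: prefixes of 'rgghx'):
     ε  r  g  g  h  x
  ε  0  1  2  3  4  5
  r  1  0  1  2  3  4
  i  2  1  1  2  3  4
  g  3  2  1  1  2  3
  g  4  3  2  1  2  3
  h  5  4  3  2  1  2
  k  6  5  4  3  2  2
  x  7  6  5  4  3  2
The bottom-right entry gives D[7][5] = 2, so no sequence of fewer than 2 edits works. Backtracking through the table gives one optimal edit sequence (2 edits):
  rigghkx → rgghkx (del i @2)
  rgghkx → rgghx (del k @5)
Edit distance = 2.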